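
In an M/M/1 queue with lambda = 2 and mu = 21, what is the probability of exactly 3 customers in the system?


rho = 2/21; P(n) = (1-rho)*rho^n = (1-2/21)*(2/21)^3 = 0.0008

0.0008


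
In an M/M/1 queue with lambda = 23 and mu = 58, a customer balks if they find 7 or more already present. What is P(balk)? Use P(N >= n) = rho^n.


P(N >= 7) = rho^7 = (23/58)^7 = 0.0015

0.0015


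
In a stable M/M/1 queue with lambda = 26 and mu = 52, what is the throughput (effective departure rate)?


For a stable queue (lambda < mu), throughput = lambda = 26 per hour

26 per hour


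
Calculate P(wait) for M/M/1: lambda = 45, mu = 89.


P(wait) = rho = lambda/mu = 45/89 = 0.5056

0.5056


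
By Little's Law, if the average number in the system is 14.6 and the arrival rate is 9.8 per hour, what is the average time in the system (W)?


W = L / lambda = 14.6 / 9.8 = 1.4898 hours

1.4898 hours


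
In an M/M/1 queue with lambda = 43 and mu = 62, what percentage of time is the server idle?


Idle fraction = (1 - rho) * 100 = (1 - 43/62) * 100 = 30.6%

30.6%


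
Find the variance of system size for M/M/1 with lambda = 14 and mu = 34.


rho = 14/34; Var(N) = rho/(1-rho)^2 = 1.19

1.19


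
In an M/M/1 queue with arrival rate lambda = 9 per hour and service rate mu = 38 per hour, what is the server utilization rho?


rho = lambda/mu = 9/38 = 0.2368

0.2368


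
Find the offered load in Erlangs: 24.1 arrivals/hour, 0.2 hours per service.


Offered load a = lambda * E[S] = 24.1 * 0.2 = 4.82 Erlangs

4.82 Erlangs


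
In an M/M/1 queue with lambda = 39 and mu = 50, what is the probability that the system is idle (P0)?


P0 = 1 - rho = 1 - 39/50 = 0.22

0.22


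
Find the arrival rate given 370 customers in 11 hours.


lambda = total arrivals / time = 370 / 11 = 33.64 per hour

33.64 per hour


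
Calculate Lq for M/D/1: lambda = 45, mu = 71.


M/D/1: Lq = rho^2 / (2*(1-rho)) where rho = 45/71; Lq = 0.55

0.55


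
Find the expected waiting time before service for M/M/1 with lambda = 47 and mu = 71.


rho = 47/71; Wq = rho/(mu - lambda) = 0.0276 hours

0.0276 hours


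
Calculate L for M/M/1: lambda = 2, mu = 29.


rho = 2/29; L = rho/(1-rho) = 0.07

0.07


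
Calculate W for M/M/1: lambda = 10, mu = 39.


W = 1/(mu - lambda) = 1/(39 - 10) = 0.0345 hours

0.0345 hours


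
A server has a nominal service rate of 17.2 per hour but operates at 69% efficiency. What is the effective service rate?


Effective rate = mu * efficiency = 17.2 * 0.69 = 11.87 per hour

11.87 per hour


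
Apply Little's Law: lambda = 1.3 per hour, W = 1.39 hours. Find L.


L = lambda * W = 1.3 * 1.39 = 1.81

1.81


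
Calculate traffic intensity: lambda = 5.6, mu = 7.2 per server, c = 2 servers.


rho = lambda / (c * mu) = 5.6 / (2 * 7.2) = 0.3889

0.3889


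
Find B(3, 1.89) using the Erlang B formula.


B(N,A) = (A^N/N!) / sum(A^k/k!, k=0..N) with N=3, A=1.89 = 0.194

0.194


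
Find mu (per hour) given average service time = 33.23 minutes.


mu = 60 / avg_service_time = 60 / 33.23 = 1.81 per hour

1.81 per hour


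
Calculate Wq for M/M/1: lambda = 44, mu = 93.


rho = 44/93; Wq = rho/(mu - lambda) = 0.0097 hours

0.0097 hours


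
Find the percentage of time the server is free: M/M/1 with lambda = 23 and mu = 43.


Idle fraction = (1 - rho) * 100 = (1 - 23/43) * 100 = 46.5%

46.5%


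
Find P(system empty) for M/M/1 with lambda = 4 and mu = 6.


P0 = 1 - rho = 1 - 4/6 = 0.3333

0.3333


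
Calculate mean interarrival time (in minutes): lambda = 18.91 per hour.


Mean interarrival time = 60/lambda = 60/18.91 = 3.17 minutes

3.17 minutes


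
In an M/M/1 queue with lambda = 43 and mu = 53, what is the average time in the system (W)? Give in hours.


W = 1/(mu - lambda) = 1/(53 - 43) = 0.1 hours

0.1 hours


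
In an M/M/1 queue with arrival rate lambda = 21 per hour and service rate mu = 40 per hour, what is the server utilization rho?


rho = lambda/mu = 21/40 = 0.525

0.525


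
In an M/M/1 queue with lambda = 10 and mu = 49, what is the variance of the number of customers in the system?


rho = 10/49; Var(N) = rho/(1-rho)^2 = 0.32

0.32


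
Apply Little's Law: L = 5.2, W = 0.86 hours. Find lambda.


lambda = L / W = 5.2 / 0.86 = 6.05 per hour

6.05 per hour


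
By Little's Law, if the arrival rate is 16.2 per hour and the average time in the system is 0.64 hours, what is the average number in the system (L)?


L = lambda * W = 16.2 * 0.64 = 10.37

10.37


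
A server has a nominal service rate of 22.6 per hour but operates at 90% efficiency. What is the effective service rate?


Effective rate = mu * efficiency = 22.6 * 0.9 = 20.34 per hour

20.34 per hour


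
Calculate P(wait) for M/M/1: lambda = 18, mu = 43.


P(wait) = rho = lambda/mu = 18/43 = 0.4186

0.4186


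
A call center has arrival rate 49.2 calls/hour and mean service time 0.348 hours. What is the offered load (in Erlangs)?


Offered load a = lambda * E[S] = 49.2 * 0.348 = 17.12 Erlangs

17.12 Erlangs


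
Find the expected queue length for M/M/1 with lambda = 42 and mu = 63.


rho = 42/63; Lq = rho^2/(1-rho) = 1.33

1.33


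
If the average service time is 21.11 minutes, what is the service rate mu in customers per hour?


mu = 60 / avg_service_time = 60 / 21.11 = 2.84 per hour

2.84 per hour


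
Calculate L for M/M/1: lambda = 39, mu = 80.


rho = 39/80; L = rho/(1-rho) = 0.95

0.95


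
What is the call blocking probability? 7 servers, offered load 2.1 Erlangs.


B(N,A) = (A^N/N!) / sum(A^k/k!, k=0..N) with N=7, A=2.1 = 0.0044

0.0044


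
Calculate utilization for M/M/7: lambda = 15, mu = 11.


rho = lambda/(c*mu) = 15/(7*11) = 0.1948

0.1948


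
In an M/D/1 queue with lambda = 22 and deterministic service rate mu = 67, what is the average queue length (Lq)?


M/D/1: Lq = rho^2 / (2*(1-rho)) where rho = 22/67; Lq = 0.08

0.08


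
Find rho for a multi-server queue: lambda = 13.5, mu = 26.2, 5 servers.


rho = lambda / (c * mu) = 13.5 / (5 * 26.2) = 0.1031

0.1031


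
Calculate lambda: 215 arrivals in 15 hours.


lambda = total arrivals / time = 215 / 15 = 14.33 per hour

14.33 per hour


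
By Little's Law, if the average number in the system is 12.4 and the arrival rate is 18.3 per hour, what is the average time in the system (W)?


W = L / lambda = 12.4 / 18.3 = 0.6776 hours

0.6776 hours


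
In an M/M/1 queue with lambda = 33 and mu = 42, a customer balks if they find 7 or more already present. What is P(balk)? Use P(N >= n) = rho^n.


P(N >= 7) = rho^7 = (33/42)^7 = 0.1849

0.1849


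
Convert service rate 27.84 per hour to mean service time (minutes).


Mean service time = 60/mu = 60/27.84 = 2.16 minutes

2.16 minutes


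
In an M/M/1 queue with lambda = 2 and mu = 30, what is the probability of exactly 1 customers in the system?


rho = 2/30; P(n) = (1-rho)*rho^n = (1-2/30)*(2/30)^1 = 0.0622

0.0622


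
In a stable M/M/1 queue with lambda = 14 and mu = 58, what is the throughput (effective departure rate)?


For a stable queue (lambda < mu), throughput = lambda = 14 per hour

14 per hour


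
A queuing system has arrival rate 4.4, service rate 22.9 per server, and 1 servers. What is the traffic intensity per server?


rho = lambda / (c * mu) = 4.4 / (1 * 22.9) = 0.1921

0.1921


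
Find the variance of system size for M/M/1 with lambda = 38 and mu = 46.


rho = 38/46; Var(N) = rho/(1-rho)^2 = 27.31

27.31


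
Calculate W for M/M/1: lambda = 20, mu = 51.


W = 1/(mu - lambda) = 1/(51 - 20) = 0.0323 hours

0.0323 hours


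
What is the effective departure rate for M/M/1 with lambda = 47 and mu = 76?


For a stable queue (lambda < mu), throughput = lambda = 47 per hour

47 per hour


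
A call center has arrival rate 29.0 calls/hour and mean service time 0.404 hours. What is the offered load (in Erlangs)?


Offered load a = lambda * E[S] = 29.0 * 0.404 = 11.72 Erlangs

11.72 Erlangs


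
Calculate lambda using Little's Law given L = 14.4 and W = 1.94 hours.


lambda = L / W = 14.4 / 1.94 = 7.42 per hour

7.42 per hour


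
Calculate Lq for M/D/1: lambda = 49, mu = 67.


M/D/1: Lq = rho^2 / (2*(1-rho)) where rho = 49/67; Lq = 1.0

1.0


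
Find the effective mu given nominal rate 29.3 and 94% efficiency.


Effective rate = mu * efficiency = 29.3 * 0.94 = 27.54 per hour

27.54 per hour


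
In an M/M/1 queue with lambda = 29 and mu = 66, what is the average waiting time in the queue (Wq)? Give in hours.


rho = 29/66; Wq = rho/(mu - lambda) = 0.0119 hours

0.0119 hours


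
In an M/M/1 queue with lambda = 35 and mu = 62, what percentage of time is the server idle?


Idle fraction = (1 - rho) * 100 = (1 - 35/62) * 100 = 43.5%

43.5%


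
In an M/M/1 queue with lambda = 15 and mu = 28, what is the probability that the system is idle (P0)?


P0 = 1 - rho = 1 - 15/28 = 0.4643

0.4643


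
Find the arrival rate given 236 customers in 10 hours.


lambda = total arrivals / time = 236 / 10 = 23.6 per hour

23.6 per hour


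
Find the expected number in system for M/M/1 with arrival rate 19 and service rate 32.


rho = 19/32; L = rho/(1-rho) = 1.46

1.46


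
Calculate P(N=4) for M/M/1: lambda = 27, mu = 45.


rho = 27/45; P(n) = (1-rho)*rho^n = (1-27/45)*(27/45)^4 = 0.0518

0.0518


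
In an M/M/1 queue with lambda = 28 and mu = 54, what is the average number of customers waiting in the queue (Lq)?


rho = 28/54; Lq = rho^2/(1-rho) = 0.56

0.56


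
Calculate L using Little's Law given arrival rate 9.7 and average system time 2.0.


L = lambda * W = 9.7 * 2.0 = 19.4

19.4


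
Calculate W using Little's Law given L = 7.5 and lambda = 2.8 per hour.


W = L / lambda = 7.5 / 2.8 = 2.6786 hours

2.6786 hours


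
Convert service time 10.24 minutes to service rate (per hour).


mu = 60 / avg_service_time = 60 / 10.24 = 5.86 per hour

5.86 per hour


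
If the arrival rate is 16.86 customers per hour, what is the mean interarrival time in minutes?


Mean interarrival time = 60/lambda = 60/16.86 = 3.56 minutes

3.56 minutes


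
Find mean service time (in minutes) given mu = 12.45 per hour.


Mean service time = 60/mu = 60/12.45 = 4.82 minutes

4.82 minutes


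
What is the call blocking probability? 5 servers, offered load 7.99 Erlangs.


B(N,A) = (A^N/N!) / sum(A^k/k!, k=0..N) with N=5, A=7.99 = 0.4785

0.4785


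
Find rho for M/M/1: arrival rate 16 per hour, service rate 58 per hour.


rho = lambda/mu = 16/58 = 0.2759

0.2759


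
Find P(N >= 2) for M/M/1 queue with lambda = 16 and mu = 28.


P(N >= 2) = rho^2 = (16/28)^2 = 0.3265

0.3265


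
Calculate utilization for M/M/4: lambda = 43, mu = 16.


rho = lambda/(c*mu) = 43/(4*16) = 0.6719

0.6719


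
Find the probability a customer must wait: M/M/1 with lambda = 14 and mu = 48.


P(wait) = rho = lambda/mu = 14/48 = 0.2917

0.2917


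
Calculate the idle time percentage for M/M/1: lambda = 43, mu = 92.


Idle fraction = (1 - rho) * 100 = (1 - 43/92) * 100 = 53.3%

53.3%


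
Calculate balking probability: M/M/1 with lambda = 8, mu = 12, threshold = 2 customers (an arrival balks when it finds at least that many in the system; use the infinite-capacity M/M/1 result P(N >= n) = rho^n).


P(N >= 2) = rho^2 = (8/12)^2 = 0.4444

0.4444


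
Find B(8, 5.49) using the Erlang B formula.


B(N,A) = (A^N/N!) / sum(A^k/k!, k=0..N) with N=8, A=5.49 = 0.0944

0.0944


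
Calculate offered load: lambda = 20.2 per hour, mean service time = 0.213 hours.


Offered load a = lambda * E[S] = 20.2 * 0.213 = 4.3 Erlangs

4.3 Erlangs


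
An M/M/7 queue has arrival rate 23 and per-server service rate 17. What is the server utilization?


rho = lambda/(c*mu) = 23/(7*17) = 0.1933

0.1933


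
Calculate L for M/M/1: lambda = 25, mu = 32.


rho = 25/32; L = rho/(1-rho) = 3.57

3.57


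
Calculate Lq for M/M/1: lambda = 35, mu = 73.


rho = 35/73; Lq = rho^2/(1-rho) = 0.44

0.44


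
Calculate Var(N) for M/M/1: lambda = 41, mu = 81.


rho = 41/81; Var(N) = rho/(1-rho)^2 = 2.08

2.08


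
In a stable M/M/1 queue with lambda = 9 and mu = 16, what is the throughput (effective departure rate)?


For a stable queue (lambda < mu), throughput = lambda = 9 per hour

9 per hour


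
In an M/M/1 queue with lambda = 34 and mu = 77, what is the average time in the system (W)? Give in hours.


W = 1/(mu - lambda) = 1/(77 - 34) = 0.0233 hours

0.0233 hours


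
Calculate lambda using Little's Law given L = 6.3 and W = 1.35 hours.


lambda = L / W = 6.3 / 1.35 = 4.67 per hour

4.67 per hour


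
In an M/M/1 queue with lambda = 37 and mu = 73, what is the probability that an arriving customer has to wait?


P(wait) = rho = lambda/mu = 37/73 = 0.5068

0.5068


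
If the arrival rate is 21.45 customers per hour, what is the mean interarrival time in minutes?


Mean interarrival time = 60/lambda = 60/21.45 = 2.8 minutes

2.8 minutes


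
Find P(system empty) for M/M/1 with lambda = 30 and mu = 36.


P0 = 1 - rho = 1 - 30/36 = 0.1667

0.1667


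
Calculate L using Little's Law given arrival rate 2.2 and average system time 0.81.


L = lambda * W = 2.2 * 0.81 = 1.78

1.78


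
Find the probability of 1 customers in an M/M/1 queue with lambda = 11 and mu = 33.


rho = 11/33; P(n) = (1-rho)*rho^n = (1-11/33)*(11/33)^1 = 0.2222

0.2222


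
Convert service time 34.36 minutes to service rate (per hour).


mu = 60 / avg_service_time = 60 / 34.36 = 1.75 per hour

1.75 per hour


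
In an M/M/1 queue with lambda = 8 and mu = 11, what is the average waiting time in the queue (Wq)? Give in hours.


rho = 8/11; Wq = rho/(mu - lambda) = 0.2424 hours

0.2424 hours


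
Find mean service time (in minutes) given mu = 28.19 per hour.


Mean service time = 60/mu = 60/28.19 = 2.13 minutes

2.13 minutes


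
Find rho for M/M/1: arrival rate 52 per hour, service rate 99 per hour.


rho = lambda/mu = 52/99 = 0.5253

0.5253


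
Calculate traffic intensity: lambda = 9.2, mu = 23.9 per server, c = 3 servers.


rho = lambda / (c * mu) = 9.2 / (3 * 23.9) = 0.1283

0.1283


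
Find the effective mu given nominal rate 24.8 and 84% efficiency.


Effective rate = mu * efficiency = 24.8 * 0.84 = 20.83 per hour

20.83 per hour


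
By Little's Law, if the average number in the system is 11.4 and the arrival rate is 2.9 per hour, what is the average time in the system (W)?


W = L / lambda = 11.4 / 2.9 = 3.931 hours

3.931 hours


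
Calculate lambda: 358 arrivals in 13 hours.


lambda = total arrivals / time = 358 / 13 = 27.54 per hour

27.54 per hour


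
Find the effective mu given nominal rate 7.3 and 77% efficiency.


Effective rate = mu * efficiency = 7.3 * 0.77 = 5.62 per hour

5.62 per hour


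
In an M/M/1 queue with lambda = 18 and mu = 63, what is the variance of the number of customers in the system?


rho = 18/63; Var(N) = rho/(1-rho)^2 = 0.56

0.56


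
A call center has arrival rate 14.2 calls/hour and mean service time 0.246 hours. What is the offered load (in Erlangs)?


Offered load a = lambda * E[S] = 14.2 * 0.246 = 3.49 Erlangs

3.49 Erlangs


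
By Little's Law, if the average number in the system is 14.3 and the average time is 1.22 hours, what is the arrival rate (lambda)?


lambda = L / W = 14.3 / 1.22 = 11.72 per hour

11.72 per hour


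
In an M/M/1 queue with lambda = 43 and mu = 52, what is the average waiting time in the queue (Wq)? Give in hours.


rho = 43/52; Wq = rho/(mu - lambda) = 0.0919 hours

0.0919 hours


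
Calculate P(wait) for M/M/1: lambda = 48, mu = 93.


P(wait) = rho = lambda/mu = 48/93 = 0.5161

0.5161


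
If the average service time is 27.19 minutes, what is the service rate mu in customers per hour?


mu = 60 / avg_service_time = 60 / 27.19 = 2.21 per hour

2.21 per hour


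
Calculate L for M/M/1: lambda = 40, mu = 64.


rho = 40/64; L = rho/(1-rho) = 1.67

1.67


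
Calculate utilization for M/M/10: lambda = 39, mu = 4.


rho = lambda/(c*mu) = 39/(10*4) = 0.975

0.975


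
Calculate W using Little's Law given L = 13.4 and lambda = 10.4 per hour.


W = L / lambda = 13.4 / 10.4 = 1.2885 hours

1.2885 hours


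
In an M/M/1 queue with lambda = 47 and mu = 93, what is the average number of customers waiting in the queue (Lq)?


rho = 47/93; Lq = rho^2/(1-rho) = 0.52

0.52


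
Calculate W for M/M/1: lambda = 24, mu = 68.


W = 1/(mu - lambda) = 1/(68 - 24) = 0.0227 hours

0.0227 hours


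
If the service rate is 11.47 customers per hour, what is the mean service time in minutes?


Mean service time = 60/mu = 60/11.47 = 5.23 minutes

5.23 minutes


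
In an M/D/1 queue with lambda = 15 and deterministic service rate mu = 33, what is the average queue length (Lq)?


M/D/1: Lq = rho^2 / (2*(1-rho)) where rho = 15/33; Lq = 0.19

0.19


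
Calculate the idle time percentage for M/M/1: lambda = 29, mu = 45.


Idle fraction = (1 - rho) * 100 = (1 - 29/45) * 100 = 35.6%

35.6%


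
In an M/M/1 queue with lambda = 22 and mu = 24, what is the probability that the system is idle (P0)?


P0 = 1 - rho = 1 - 22/24 = 0.0833

0.0833


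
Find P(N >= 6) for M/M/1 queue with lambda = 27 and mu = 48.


P(N >= 6) = rho^6 = (27/48)^6 = 0.0317

0.0317


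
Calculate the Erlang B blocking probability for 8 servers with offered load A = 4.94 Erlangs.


B(N,A) = (A^N/N!) / sum(A^k/k!, k=0..N) with N=8, A=4.94 = 0.0673

0.0673


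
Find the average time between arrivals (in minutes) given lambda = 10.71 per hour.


Mean interarrival time = 60/lambda = 60/10.71 = 5.6 minutes

5.6 minutes


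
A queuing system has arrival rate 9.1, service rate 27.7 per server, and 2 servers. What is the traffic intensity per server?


rho = lambda / (c * mu) = 9.1 / (2 * 27.7) = 0.1643

0.1643


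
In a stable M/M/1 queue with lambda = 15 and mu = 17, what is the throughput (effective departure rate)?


For a stable queue (lambda < mu), throughput = lambda = 15 per hour

15 per hour


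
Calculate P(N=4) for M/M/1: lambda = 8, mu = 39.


rho = 8/39; P(n) = (1-rho)*rho^n = (1-8/39)*(8/39)^4 = 0.0014

0.0014


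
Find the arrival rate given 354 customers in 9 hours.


lambda = total arrivals / time = 354 / 9 = 39.33 per hour

39.33 per hour


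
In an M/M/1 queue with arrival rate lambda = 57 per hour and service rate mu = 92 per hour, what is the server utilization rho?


rho = lambda/mu = 57/92 = 0.6196

0.6196


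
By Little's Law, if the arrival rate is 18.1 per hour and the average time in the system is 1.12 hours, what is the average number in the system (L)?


L = lambda * W = 18.1 * 1.12 = 20.27

20.27


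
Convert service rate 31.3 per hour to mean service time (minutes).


Mean service time = 60/mu = 60/31.3 = 1.92 minutes

1.92 minutes


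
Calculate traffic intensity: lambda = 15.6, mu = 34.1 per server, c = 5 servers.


rho = lambda / (c * mu) = 15.6 / (5 * 34.1) = 0.0915

0.0915


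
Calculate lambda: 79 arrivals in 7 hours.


lambda = total arrivals / time = 79 / 7 = 11.29 per hour

11.29 per hour


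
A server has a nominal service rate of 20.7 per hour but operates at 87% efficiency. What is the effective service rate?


Effective rate = mu * efficiency = 20.7 * 0.87 = 18.01 per hour

18.01 per hour


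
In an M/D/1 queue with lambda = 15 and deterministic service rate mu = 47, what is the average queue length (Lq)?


M/D/1: Lq = rho^2 / (2*(1-rho)) where rho = 15/47; Lq = 0.07

0.07


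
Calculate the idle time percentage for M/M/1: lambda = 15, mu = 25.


Idle fraction = (1 - rho) * 100 = (1 - 15/25) * 100 = 40.0%

40.0%


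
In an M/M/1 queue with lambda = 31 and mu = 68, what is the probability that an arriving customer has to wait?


P(wait) = rho = lambda/mu = 31/68 = 0.4559

0.4559


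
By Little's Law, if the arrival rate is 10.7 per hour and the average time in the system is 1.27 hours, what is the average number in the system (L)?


L = lambda * W = 10.7 * 1.27 = 13.59

13.59


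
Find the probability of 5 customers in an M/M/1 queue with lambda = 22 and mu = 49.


rho = 22/49; P(n) = (1-rho)*rho^n = (1-22/49)*(22/49)^5 = 0.0101

0.0101


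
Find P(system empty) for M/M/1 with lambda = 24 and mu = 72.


P0 = 1 - rho = 1 - 24/72 = 0.6667

0.6667


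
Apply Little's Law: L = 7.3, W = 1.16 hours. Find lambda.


lambda = L / W = 7.3 / 1.16 = 6.29 per hour

6.29 per hour


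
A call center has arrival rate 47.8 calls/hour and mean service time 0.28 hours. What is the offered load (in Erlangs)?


Offered load a = lambda * E[S] = 47.8 * 0.28 = 13.38 Erlangs

13.38 Erlangs


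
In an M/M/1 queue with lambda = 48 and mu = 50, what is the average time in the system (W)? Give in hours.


W = 1/(mu - lambda) = 1/(50 - 48) = 0.5 hours

0.5 hours


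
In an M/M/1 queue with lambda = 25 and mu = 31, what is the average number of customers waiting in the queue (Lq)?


rho = 25/31; Lq = rho^2/(1-rho) = 3.36

3.36


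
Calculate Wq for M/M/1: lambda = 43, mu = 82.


rho = 43/82; Wq = rho/(mu - lambda) = 0.0134 hours

0.0134 hours


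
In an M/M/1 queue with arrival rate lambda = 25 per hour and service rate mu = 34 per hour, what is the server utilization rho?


rho = lambda/mu = 25/34 = 0.7353

0.7353


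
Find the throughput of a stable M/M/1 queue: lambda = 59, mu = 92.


For a stable queue (lambda < mu), throughput = lambda = 59 per hour

59 per hour


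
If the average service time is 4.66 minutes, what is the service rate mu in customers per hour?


mu = 60 / avg_service_time = 60 / 4.66 = 12.88 per hour

12.88 per hour


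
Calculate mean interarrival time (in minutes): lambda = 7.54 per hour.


Mean interarrival time = 60/lambda = 60/7.54 = 7.96 minutes

7.96 minutes


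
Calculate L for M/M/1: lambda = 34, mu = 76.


rho = 34/76; L = rho/(1-rho) = 0.81

0.81


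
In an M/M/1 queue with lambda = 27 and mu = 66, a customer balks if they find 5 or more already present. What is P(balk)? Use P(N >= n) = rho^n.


P(N >= 5) = rho^5 = (27/66)^5 = 0.0115

0.0115


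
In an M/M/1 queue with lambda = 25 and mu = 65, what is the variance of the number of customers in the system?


rho = 25/65; Var(N) = rho/(1-rho)^2 = 1.02

1.02


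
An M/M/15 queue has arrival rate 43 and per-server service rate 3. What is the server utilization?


rho = lambda/(c*mu) = 43/(15*3) = 0.9556

0.9556


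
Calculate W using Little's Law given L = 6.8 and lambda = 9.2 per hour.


W = L / lambda = 6.8 / 9.2 = 0.7391 hours

0.7391 hours


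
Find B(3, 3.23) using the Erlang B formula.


B(N,A) = (A^N/N!) / sum(A^k/k!, k=0..N) with N=3, A=3.23 = 0.3729

0.3729


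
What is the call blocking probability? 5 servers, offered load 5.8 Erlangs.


B(N,A) = (A^N/N!) / sum(A^k/k!, k=0..N) with N=5, A=5.8 = 0.3462

0.3462


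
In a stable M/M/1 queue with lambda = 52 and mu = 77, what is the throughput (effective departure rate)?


For a stable queue (lambda < mu), throughput = lambda = 52 per hour

52 per hour


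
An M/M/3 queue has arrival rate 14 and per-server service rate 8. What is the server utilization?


rho = lambda/(c*mu) = 14/(3*8) = 0.5833

0.5833


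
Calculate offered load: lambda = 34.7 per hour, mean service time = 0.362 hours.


Offered load a = lambda * E[S] = 34.7 * 0.362 = 12.56 Erlangs

12.56 Erlangs


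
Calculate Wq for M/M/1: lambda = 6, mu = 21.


rho = 6/21; Wq = rho/(mu - lambda) = 0.019 hours

0.019 hours


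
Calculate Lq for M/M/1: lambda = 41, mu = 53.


rho = 41/53; Lq = rho^2/(1-rho) = 2.64

2.64


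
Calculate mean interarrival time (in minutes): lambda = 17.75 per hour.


Mean interarrival time = 60/lambda = 60/17.75 = 3.38 minutes

3.38 minutes


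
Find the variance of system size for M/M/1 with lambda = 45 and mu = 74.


rho = 45/74; Var(N) = rho/(1-rho)^2 = 3.96

3.96


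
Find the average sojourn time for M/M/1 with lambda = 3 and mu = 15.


W = 1/(mu - lambda) = 1/(15 - 3) = 0.0833 hours

0.0833 hours


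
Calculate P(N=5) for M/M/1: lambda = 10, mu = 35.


rho = 10/35; P(n) = (1-rho)*rho^n = (1-10/35)*(10/35)^5 = 0.0014

0.0014


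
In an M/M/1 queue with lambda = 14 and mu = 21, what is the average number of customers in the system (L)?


rho = 14/21; L = rho/(1-rho) = 2.0

2.0


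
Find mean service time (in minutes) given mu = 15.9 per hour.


Mean service time = 60/mu = 60/15.9 = 3.77 minutes

3.77 minutes


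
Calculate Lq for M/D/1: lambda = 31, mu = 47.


M/D/1: Lq = rho^2 / (2*(1-rho)) where rho = 31/47; Lq = 0.64

0.64


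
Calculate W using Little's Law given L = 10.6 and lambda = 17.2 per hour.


W = L / lambda = 10.6 / 17.2 = 0.6163 hours

0.6163 hours


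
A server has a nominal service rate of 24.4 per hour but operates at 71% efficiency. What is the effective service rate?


Effective rate = mu * efficiency = 24.4 * 0.71 = 17.32 per hour

17.32 per hour


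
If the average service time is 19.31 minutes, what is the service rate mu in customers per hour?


mu = 60 / avg_service_time = 60 / 19.31 = 3.11 per hour

3.11 per hour


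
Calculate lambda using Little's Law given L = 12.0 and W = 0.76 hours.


lambda = L / W = 12.0 / 0.76 = 15.79 per hour

15.79 per hour


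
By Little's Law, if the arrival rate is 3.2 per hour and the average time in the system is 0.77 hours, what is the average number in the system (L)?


L = lambda * W = 3.2 * 0.77 = 2.46

2.46


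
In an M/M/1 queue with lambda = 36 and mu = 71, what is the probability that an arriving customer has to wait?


P(wait) = rho = lambda/mu = 36/71 = 0.507

0.507


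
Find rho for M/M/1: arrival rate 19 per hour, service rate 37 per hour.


rho = lambda/mu = 19/37 = 0.5135

0.5135


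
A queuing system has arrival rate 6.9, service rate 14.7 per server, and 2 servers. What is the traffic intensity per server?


rho = lambda / (c * mu) = 6.9 / (2 * 14.7) = 0.2347

0.2347


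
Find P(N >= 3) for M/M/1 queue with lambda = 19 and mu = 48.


P(N >= 3) = rho^3 = (19/48)^3 = 0.062

0.062


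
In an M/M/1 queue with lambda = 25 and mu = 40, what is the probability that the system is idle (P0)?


P0 = 1 - rho = 1 - 25/40 = 0.375

0.375


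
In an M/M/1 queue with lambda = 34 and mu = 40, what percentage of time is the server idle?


Idle fraction = (1 - rho) * 100 = (1 - 34/40) * 100 = 15.0%

15.0%


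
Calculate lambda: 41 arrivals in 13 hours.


lambda = total arrivals / time = 41 / 13 = 3.15 per hour

3.15 per hour


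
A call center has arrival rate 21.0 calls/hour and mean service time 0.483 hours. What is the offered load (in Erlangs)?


Offered load a = lambda * E[S] = 21.0 * 0.483 = 10.14 Erlangs

10.14 Erlangs


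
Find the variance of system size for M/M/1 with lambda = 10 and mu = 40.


rho = 10/40; Var(N) = rho/(1-rho)^2 = 0.44

0.44


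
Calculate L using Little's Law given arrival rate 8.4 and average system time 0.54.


L = lambda * W = 8.4 * 0.54 = 4.54

4.54


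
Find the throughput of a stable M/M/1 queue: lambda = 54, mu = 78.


For a stable queue (lambda < mu), throughput = lambda = 54 per hour

54 per hour


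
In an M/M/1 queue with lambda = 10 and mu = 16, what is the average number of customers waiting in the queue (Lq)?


rho = 10/16; Lq = rho^2/(1-rho) = 1.04

1.04


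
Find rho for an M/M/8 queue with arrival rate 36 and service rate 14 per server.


rho = lambda/(c*mu) = 36/(8*14) = 0.3214

0.3214


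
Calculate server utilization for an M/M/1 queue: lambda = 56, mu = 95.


rho = lambda/mu = 56/95 = 0.5895

0.5895


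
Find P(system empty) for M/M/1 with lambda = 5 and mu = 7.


P0 = 1 - rho = 1 - 5/7 = 0.2857

0.2857


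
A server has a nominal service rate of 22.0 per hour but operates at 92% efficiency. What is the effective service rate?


Effective rate = mu * efficiency = 22.0 * 0.92 = 20.24 per hour

20.24 per hour


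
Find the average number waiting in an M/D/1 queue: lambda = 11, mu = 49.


M/D/1: Lq = rho^2 / (2*(1-rho)) where rho = 11/49; Lq = 0.03

0.03


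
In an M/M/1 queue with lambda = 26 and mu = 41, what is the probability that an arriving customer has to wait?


P(wait) = rho = lambda/mu = 26/41 = 0.6341

0.6341


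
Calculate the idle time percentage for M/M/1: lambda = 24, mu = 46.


Idle fraction = (1 - rho) * 100 = (1 - 24/46) * 100 = 47.8%

47.8%


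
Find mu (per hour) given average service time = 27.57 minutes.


mu = 60 / avg_service_time = 60 / 27.57 = 2.18 per hour

2.18 per hour


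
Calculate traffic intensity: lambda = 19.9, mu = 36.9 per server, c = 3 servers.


rho = lambda / (c * mu) = 19.9 / (3 * 36.9) = 0.1798

0.1798


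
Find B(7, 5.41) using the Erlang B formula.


B(N,A) = (A^N/N!) / sum(A^k/k!, k=0..N) with N=7, A=5.41 = 0.1467

0.1467


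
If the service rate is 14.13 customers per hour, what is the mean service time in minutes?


Mean service time = 60/mu = 60/14.13 = 4.25 minutes

4.25 minutes


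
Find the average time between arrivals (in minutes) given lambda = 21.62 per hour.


Mean interarrival time = 60/lambda = 60/21.62 = 2.78 minutes

2.78 minutes


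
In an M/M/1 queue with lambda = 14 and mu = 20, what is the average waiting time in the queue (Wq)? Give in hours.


rho = 14/20; Wq = rho/(mu - lambda) = 0.1167 hours

0.1167 hours


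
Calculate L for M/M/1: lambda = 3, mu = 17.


rho = 3/17; L = rho/(1-rho) = 0.21

0.21


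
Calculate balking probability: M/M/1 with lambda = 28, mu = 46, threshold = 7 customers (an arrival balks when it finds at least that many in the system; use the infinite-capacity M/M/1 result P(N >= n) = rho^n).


P(N >= 7) = rho^7 = (28/46)^7 = 0.031

0.031


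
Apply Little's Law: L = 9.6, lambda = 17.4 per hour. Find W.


W = L / lambda = 9.6 / 17.4 = 0.5517 hours

0.5517 hours


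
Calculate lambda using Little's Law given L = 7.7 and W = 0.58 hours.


lambda = L / W = 7.7 / 0.58 = 13.28 per hour

13.28 per hour


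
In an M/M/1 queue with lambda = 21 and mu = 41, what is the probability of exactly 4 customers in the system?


rho = 21/41; P(n) = (1-rho)*rho^n = (1-21/41)*(21/41)^4 = 0.0336

0.0336


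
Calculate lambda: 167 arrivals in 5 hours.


lambda = total arrivals / time = 167 / 5 = 33.4 per hour

33.4 per hour


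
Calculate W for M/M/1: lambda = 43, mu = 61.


W = 1/(mu - lambda) = 1/(61 - 43) = 0.0556 hours

0.0556 hours


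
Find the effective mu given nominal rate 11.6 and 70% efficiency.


Effective rate = mu * efficiency = 11.6 * 0.7 = 8.12 per hour

8.12 per hour


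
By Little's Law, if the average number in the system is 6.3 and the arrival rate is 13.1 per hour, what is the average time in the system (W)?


W = L / lambda = 6.3 / 13.1 = 0.4809 hours

0.4809 hours


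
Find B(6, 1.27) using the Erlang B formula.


B(N,A) = (A^N/N!) / sum(A^k/k!, k=0..N) with N=6, A=1.27 = 0.0016

0.0016


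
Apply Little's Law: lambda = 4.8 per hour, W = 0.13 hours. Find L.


L = lambda * W = 4.8 * 0.13 = 0.62

0.62


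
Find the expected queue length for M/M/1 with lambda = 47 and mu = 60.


rho = 47/60; Lq = rho^2/(1-rho) = 2.83

2.83


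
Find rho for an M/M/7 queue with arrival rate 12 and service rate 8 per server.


rho = lambda/(c*mu) = 12/(7*8) = 0.2143

0.2143


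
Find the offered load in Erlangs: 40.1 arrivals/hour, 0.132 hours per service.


Offered load a = lambda * E[S] = 40.1 * 0.132 = 5.29 Erlangs

5.29 Erlangs


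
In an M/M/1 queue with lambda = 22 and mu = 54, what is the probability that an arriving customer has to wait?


P(wait) = rho = lambda/mu = 22/54 = 0.4074

0.4074


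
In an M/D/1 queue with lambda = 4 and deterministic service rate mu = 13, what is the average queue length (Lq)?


M/D/1: Lq = rho^2 / (2*(1-rho)) where rho = 4/13; Lq = 0.07

0.07


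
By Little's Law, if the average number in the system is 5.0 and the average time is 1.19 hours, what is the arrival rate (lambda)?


lambda = L / W = 5.0 / 1.19 = 4.2 per hour

4.2 per hour


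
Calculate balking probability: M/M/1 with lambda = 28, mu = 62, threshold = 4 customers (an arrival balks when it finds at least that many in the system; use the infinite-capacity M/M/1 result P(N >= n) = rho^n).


P(N >= 4) = rho^4 = (28/62)^4 = 0.0416

0.0416


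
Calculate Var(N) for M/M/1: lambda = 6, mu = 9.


rho = 6/9; Var(N) = rho/(1-rho)^2 = 6.0

6.0


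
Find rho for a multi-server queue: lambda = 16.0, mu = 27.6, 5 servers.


rho = lambda / (c * mu) = 16.0 / (5 * 27.6) = 0.1159

0.1159


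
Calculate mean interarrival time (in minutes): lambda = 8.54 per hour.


Mean interarrival time = 60/lambda = 60/8.54 = 7.03 minutes

7.03 minutes


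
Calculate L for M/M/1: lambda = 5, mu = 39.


rho = 5/39; L = rho/(1-rho) = 0.15

0.15


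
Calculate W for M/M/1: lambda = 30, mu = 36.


W = 1/(mu - lambda) = 1/(36 - 30) = 0.1667 hours

0.1667 hours


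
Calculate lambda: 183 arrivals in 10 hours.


lambda = total arrivals / time = 183 / 10 = 18.3 per hour

18.3 per hour


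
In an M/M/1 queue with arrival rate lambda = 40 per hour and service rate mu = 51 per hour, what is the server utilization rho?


rho = lambda/mu = 40/51 = 0.7843

0.7843


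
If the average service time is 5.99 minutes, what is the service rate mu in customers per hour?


mu = 60 / avg_service_time = 60 / 5.99 = 10.02 per hour

10.02 per hour


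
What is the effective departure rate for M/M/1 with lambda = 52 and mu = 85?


For a stable queue (lambda < mu), throughput = lambda = 52 per hour

52 per hour


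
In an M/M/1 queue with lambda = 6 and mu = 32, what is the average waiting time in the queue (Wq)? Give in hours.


rho = 6/32; Wq = rho/(mu - lambda) = 0.0072 hours

0.0072 hours


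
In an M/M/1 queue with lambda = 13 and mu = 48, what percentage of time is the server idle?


Idle fraction = (1 - rho) * 100 = (1 - 13/48) * 100 = 72.9%

72.9%


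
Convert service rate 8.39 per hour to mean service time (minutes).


Mean service time = 60/mu = 60/8.39 = 7.15 minutes

7.15 minutes


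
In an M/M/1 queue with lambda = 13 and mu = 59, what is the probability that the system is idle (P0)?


P0 = 1 - rho = 1 - 13/59 = 0.7797

0.7797


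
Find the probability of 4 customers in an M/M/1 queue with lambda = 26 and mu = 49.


rho = 26/49; P(n) = (1-rho)*rho^n = (1-26/49)*(26/49)^4 = 0.0372

0.0372


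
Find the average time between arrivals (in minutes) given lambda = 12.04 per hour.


Mean interarrival time = 60/lambda = 60/12.04 = 4.98 minutes

4.98 minutes


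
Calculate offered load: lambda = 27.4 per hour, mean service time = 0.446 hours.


Offered load a = lambda * E[S] = 27.4 * 0.446 = 12.22 Erlangs

12.22 Erlangs


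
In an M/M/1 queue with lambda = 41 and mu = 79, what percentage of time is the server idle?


Idle fraction = (1 - rho) * 100 = (1 - 41/79) * 100 = 48.1%

48.1%


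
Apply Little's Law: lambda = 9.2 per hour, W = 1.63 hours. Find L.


L = lambda * W = 9.2 * 1.63 = 15.0

15.0


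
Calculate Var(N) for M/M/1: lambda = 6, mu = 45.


rho = 6/45; Var(N) = rho/(1-rho)^2 = 0.18

0.18


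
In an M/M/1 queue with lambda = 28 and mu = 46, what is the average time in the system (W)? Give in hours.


W = 1/(mu - lambda) = 1/(46 - 28) = 0.0556 hours

0.0556 hours


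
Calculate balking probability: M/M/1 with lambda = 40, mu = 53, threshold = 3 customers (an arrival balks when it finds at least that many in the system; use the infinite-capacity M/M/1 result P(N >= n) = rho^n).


P(N >= 3) = rho^3 = (40/53)^3 = 0.4299

0.4299


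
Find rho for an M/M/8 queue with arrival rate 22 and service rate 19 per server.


rho = lambda/(c*mu) = 22/(8*19) = 0.1447

0.1447


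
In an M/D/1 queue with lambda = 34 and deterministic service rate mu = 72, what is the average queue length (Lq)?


M/D/1: Lq = rho^2 / (2*(1-rho)) where rho = 34/72; Lq = 0.21

0.21


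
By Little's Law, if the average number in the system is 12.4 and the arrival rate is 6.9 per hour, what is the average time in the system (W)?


W = L / lambda = 12.4 / 6.9 = 1.7971 hours

1.7971 hours


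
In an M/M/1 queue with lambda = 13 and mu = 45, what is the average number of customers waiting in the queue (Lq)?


rho = 13/45; Lq = rho^2/(1-rho) = 0.12

0.12


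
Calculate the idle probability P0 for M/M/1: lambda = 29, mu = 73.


P0 = 1 - rho = 1 - 29/73 = 0.6027

0.6027


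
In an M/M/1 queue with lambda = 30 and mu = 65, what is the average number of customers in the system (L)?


rho = 30/65; L = rho/(1-rho) = 0.86

0.86


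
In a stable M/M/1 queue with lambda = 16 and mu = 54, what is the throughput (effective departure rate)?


For a stable queue (lambda < mu), throughput = lambda = 16 per hour

16 per hour


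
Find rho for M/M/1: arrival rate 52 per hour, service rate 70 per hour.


rho = lambda/mu = 52/70 = 0.7429

0.7429


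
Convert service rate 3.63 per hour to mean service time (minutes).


Mean service time = 60/mu = 60/3.63 = 16.53 minutes

16.53 minutes


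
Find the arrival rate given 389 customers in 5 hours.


lambda = total arrivals / time = 389 / 5 = 77.8 per hour

77.8 per hour


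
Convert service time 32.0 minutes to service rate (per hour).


mu = 60 / avg_service_time = 60 / 32.0 = 1.88 per hour

1.88 per hour


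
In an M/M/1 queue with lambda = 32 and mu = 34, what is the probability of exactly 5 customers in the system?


rho = 32/34; P(n) = (1-rho)*rho^n = (1-32/34)*(32/34)^5 = 0.0434

0.0434


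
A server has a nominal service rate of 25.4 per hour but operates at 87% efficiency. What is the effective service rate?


Effective rate = mu * efficiency = 25.4 * 0.87 = 22.1 per hour

22.1 per hour


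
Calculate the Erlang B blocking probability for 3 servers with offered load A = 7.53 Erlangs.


B(N,A) = (A^N/N!) / sum(A^k/k!, k=0..N) with N=3, A=7.53 = 0.6586

0.6586


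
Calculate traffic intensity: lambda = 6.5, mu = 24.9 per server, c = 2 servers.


rho = lambda / (c * mu) = 6.5 / (2 * 24.9) = 0.1305

0.1305


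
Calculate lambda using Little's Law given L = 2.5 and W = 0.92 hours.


lambda = L / W = 2.5 / 0.92 = 2.72 per hour

2.72 per hour


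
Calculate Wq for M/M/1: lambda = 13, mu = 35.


rho = 13/35; Wq = rho/(mu - lambda) = 0.0169 hours

0.0169 hours


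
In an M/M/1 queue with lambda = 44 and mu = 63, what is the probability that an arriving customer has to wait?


P(wait) = rho = lambda/mu = 44/63 = 0.6984

0.6984


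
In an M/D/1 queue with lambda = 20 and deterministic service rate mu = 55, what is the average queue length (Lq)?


M/D/1: Lq = rho^2 / (2*(1-rho)) where rho = 20/55; Lq = 0.1

0.1


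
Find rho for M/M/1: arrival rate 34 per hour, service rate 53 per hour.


rho = lambda/mu = 34/53 = 0.6415

0.6415
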